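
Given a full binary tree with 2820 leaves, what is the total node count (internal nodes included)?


Leaf nodes (terminals): 2820
Internal nodes = n - 1 = 2820 - 1 = 2819
Total = leaves + internal = 2820 + 2819 = 5639

5639


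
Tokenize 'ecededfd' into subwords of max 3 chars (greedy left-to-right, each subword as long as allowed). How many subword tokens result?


'ecededfd' has 8 characters.
Chunking with max size 3:
  Chunk 1: 'ece' (positions 0-2)
  Chunk 2: 'ded' (positions 3-5)
  Chunk 3: 'fd' (positions 6-7)
Total chunks: ceil(8 / 3) = 3

3


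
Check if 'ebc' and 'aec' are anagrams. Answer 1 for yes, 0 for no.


Sort characters of 'ebc': 'bce'
Sort characters of 'aec': 'ace'
Sorted forms differ -> they are NOT anagrams
Result: 0

0


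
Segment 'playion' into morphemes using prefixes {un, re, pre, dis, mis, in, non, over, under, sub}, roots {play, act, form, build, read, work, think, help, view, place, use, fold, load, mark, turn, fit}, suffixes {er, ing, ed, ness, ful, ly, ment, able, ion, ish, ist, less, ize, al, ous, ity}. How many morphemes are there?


Segmenting 'playion' against the inventory:
  'play' -> root (morpheme 1)
  'ion' -> suffix (morpheme 2)
Total morphemes: 2

2


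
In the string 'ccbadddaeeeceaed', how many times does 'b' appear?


Scanning 'ccbadddaeeeceaed' for 'b':
  Position 2: 'b' -> MATCH (count: 1)
Total occurrences of 'b': 1

1


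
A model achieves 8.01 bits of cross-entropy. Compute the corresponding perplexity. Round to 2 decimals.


Perplexity formula: PP = 2^H
H = 8.01
PP = 2^8.01
Decompose: 2^8.01 = 2^8 * 2^0.01
2^8 = 256, 2^0.01 ~ 1.0069556
PP ~ 256 * 1.0069556 = 257.7806336
Rounded to 2 decimals: 257.78

257.78


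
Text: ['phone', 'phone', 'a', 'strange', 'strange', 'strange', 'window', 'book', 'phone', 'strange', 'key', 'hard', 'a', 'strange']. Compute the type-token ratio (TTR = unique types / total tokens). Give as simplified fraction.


Tokens: 14
Unique types: ('a', 'book', 'hard', 'key', 'phone', 'strange', 'window') = 7
TTR = 7/14
Simplify: divide both by 7 -> 1/2
TTR = 1/2

1/2


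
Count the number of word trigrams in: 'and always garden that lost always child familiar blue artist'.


Word trigrams from [10] words:
  Trigram 1: (and always garden)
  Trigram 2: (always garden that)
  Trigram 3: (garden that lost)
  Trigram 4: (that lost always)
  Trigram 5: (lost always child)
  Trigram 6: (always child familiar)
  Trigram 7: (child familiar blue)
  Trigram 8: (familiar blue artist)
Total word trigrams: 10 - 2 = 8

8


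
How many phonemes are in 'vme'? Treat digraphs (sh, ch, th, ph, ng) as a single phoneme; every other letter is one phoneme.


Parsing 'vme' greedily, digraphs first:
  'v' -> consonant phoneme (phonemes so far: 1)
  'm' -> consonant phoneme (phonemes so far: 2)
  'e' -> vowel phoneme (phonemes so far: 3)
Total phonemes: 3

3


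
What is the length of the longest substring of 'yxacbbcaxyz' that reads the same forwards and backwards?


Scanning 'yxacbbcaxyz' for palindromic substrings.
Substring at positions 0-9: 'yxacbbcaxy'.
Check: reverse('yxacbbcaxy') = 'yxacbbcaxy' -> palindrome confirmed.
Neighbouring characters ('-' / 'z') break symmetry, so it cannot extend further.
No longer palindromic substring exists; longest length = 10

10


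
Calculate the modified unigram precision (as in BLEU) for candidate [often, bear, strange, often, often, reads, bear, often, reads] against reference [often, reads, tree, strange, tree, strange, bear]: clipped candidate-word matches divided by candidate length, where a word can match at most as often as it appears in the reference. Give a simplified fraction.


Reference word counts: {'bear': 1, 'often': 1, 'reads': 1, 'strange': 2, 'tree': 2}
Checking each candidate word (with clipping):
  'often' -> in reference (ref count 1, used 1/1) -> match (matches: 1)
  'bear' -> in reference (ref count 1, used 1/1) -> match (matches: 2)
  'strange' -> in reference (ref count 2, used 1/2) -> match (matches: 3)
  'often' -> ref count 1 already used up (1/1) -> clipped, no match (matches: 3)
  'often' -> ref count 1 already used up (1/1) -> clipped, no match (matches: 3)
  'reads' -> in reference (ref count 1, used 1/1) -> match (matches: 4)
  'bear' -> ref count 1 already used up (1/1) -> clipped, no match (matches: 4)
  'often' -> ref count 1 already used up (1/1) -> clipped, no match (matches: 4)
  'reads' -> ref count 1 already used up (1/1) -> clipped, no match (matches: 4)
Clipped matches: 4, Candidate length: 9
Precision = 4/9

4/9


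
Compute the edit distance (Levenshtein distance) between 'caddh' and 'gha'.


Building DP table for s1='caddh' (len 5) and s2='gha' (len 3):
       g  h  a
    0  1  2  3
  c 1  1  2  3
  a 2  2  2  2
  d 3  3  3  3
  d 4  4  4  4
  h 5  5  4  5
Edit distance = dp[5][3] = 5

5


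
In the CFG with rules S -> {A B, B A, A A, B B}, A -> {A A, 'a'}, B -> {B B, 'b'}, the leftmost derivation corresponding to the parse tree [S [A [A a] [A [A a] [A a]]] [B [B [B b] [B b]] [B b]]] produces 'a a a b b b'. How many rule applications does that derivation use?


Every bracketed nonterminal node [X ...] in the tree is produced by exactly one rule application.
Reading the tree off as a leftmost derivation:
  Step 1: S  =>  A B   (applied S -> A B)
  Step 2: A B  =>  A A B   (applied A -> A A)
  Step 3: A A B  =>  a A B   (applied A -> a)
  Step 4: a A B  =>  a A A B   (applied A -> A A)
  Step 5: a A A B  =>  a a A B   (applied A -> a)
  Step 6: a a A B  =>  a a a B   (applied A -> a)
  Step 7: a a a B  =>  a a a B B   (applied B -> B B)
  Step 8: a a a B B  =>  a a a B B B   (applied B -> B B)
  Step 9: a a a B B B  =>  a a a b B B   (applied B -> b)
  Step 10: a a a b B B  =>  a a a b b B   (applied B -> b)
  Step 11: a a a b b B  =>  a a a b b b   (applied B -> b)
Final yield: a a a b b b
Total rewrite steps: 11

11


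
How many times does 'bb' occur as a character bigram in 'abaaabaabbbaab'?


Scanning 'abaaabaabbbaab' for bigram 'bb':
  Position 0: 'ab' -> no
  Position 1: 'ba' -> no
  Position 2: 'aa' -> no
  Position 3: 'aa' -> no
  Position 4: 'ab' -> no
  Position 5: 'ba' -> no
  Position 6: 'aa' -> no
  Position 7: 'ab' -> no
  Position 8: 'bb' -> MATCH
  Position 9: 'bb' -> MATCH
  Position 10: 'ba' -> no
  Position 11: 'aa' -> no
  Position 12: 'ab' -> no
Total matches: 2

2


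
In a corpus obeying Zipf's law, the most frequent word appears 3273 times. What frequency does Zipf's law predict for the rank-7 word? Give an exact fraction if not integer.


Zipf's law: freq(rank) = f1 / rank
f1 = 3273, rank = 7
freq = 3273 / 7
GCD(3273, 7) = 1
Simplified: 3273/7

3273/7


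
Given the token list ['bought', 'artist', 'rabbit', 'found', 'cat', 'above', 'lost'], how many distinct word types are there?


Listing all tokens and tracking unique types:
  Token 1: 'bought' -> NEW (unique so far: 1)
  Token 2: 'artist' -> NEW (unique so far: 2)
  Token 3: 'rabbit' -> NEW (unique so far: 3)
  Token 4: 'found' -> NEW (unique so far: 4)
  Token 5: 'cat' -> NEW (unique so far: 5)
  Token 6: 'above' -> NEW (unique so far: 6)
  Token 7: 'lost' -> NEW (unique so far: 7)
Unique types: ('above', 'artist', 'bought', 'cat', 'found', 'lost', 'rabbit')
Vocabulary size: 7

7


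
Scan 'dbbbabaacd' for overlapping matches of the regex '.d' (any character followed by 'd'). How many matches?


Pattern: .d means any character followed by 'd'.
Scanning 'dbbbabaacd' position-by-position:
  Pos 0: window 'db' -> no
  Pos 1: window 'bb' -> no
  Pos 2: window 'bb' -> no
  Pos 3: window 'ba' -> no
  Pos 4: window 'ab' -> no
  Pos 5: window 'ba' -> no
  Pos 6: window 'aa' -> no
  Pos 7: window 'ac' -> no
  Pos 8: window 'cd' -> MATCH
  Pos 9: window 'd' -> no
Total matches: 1

1


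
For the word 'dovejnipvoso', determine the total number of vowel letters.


Scanning each character of 'dovejnipvoso':
  Position 1: 'd' -> consonant (running count: 0)
  Position 2: 'o' -> vowel (running count: 1)
  Position 3: 'v' -> consonant (running count: 1)
  Position 4: 'e' -> vowel (running count: 2)
  Position 5: 'j' -> consonant (running count: 2)
  Position 6: 'n' -> consonant (running count: 2)
  Position 7: 'i' -> vowel (running count: 3)
  Position 8: 'p' -> consonant (running count: 3)
  Position 9: 'v' -> consonant (running count: 3)
  Position 10: 'o' -> vowel (running count: 4)
  Position 11: 's' -> consonant (running count: 4)
  Position 12: 'o' -> vowel (running count: 5)
Total vowels: 5

5


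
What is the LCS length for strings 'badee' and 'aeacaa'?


DP table for LCS of 'badee' and 'aeacaa':
       a  e  a  c  a  a
    0  0  0  0  0  0  0
  b 0  0  0  0  0  0  0
  a 0  1  1  1  1  1  1
  d 0  1  1  1  1  1  1
  e 0  1  2  2  2  2  2
  e 0  1  2  2  2  2  2
LCS: 'ae'
LCS length = 2

2


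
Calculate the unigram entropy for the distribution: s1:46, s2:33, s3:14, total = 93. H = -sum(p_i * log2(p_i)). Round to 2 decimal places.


Computing entropy H = -sum(p_i * log2(p_i)):
  s1: p = 46/93 = 0.4946, -p*log2(p) = 0.5023
  s2: p = 33/93 = 0.3548, -p*log2(p) = 0.5304
  s3: p = 14/93 = 0.1505, -p*log2(p) = 0.4112
H = sum of terms = 1.4439
Rounded to 2 decimals: 1.44

1.44


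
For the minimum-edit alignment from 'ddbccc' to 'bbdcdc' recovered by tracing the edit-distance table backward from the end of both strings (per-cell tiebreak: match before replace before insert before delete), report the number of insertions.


Edit distance = 4. Backtracking from cell (6, 6) with preference match > replace > insert > delete,
then listing the resulting alignment 'ddbccc' -> 'bbdcdc' left to right:
  Step 1: replace d->b
  Step 2: replace d->b
  Step 3: replace b->d
  Step 4: keep 'c'
  Step 5: replace c->d
  Step 6: keep 'c'
Total insertions: 0

0


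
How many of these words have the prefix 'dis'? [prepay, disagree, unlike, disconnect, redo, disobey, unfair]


Checking each word for prefix 'dis':
  'prepay' -> no (count: 0)
  'disagree' -> YES, starts with 'dis' (count: 1)
  'unlike' -> no (count: 1)
  'disconnect' -> YES, starts with 'dis' (count: 2)
  'redo' -> no (count: 2)
  'disobey' -> YES, starts with 'dis' (count: 3)
  'unfair' -> no (count: 3)
Total with prefix 'dis': 3

3


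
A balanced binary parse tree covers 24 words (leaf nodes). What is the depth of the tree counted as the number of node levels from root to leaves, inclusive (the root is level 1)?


In a balanced binary tree with n leaves the deepest leaf is ceil(log2(n)) edges below the root,
so counting node levels inclusive of root and leaves gives ceil(log2(n)) + 1 levels.
log2(24) = 4.5850
ceil(4.5850) = 5
levels = 5 + 1 = 6

6


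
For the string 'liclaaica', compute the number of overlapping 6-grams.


String 'liclaaica' has length L = 9.
Number of overlapping n-grams = L - n + 1
Substituting: 9 - 6 + 1 = 4

4


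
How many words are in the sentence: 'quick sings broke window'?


Counting words by splitting on spaces:
  Word 1: 'quick'
  Word 2: 'sings'
  Word 3: 'broke'
  Word 4: 'window'
Total words: 4

4


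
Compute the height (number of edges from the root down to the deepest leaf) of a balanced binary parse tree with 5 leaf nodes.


In a balanced binary tree with n leaves the deepest leaf is ceil(log2(n)) edges below the root.
log2(5) = 2.3219
ceil(2.3219) = 3
height (edges) = 3

3


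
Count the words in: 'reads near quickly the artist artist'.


Counting words by splitting on spaces:
  Word 1: 'reads'
  Word 2: 'near'
  Word 3: 'quickly'
  Word 4: 'the'
  Word 5: 'artist'
  Word 6: 'artist'
Total words: 6

6


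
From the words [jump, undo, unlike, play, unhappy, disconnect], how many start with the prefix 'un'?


Checking each word for prefix 'un':
  'jump' -> no (count: 0)
  'undo' -> YES, starts with 'un' (count: 1)
  'unlike' -> YES, starts with 'un' (count: 2)
  'play' -> no (count: 2)
  'unhappy' -> YES, starts with 'un' (count: 3)
  'disconnect' -> no (count: 3)
Total with prefix 'un': 3

3


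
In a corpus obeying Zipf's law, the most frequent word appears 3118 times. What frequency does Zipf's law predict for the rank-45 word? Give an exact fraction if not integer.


Zipf's law: freq(rank) = f1 / rank
f1 = 3118, rank = 45
freq = 3118 / 45
GCD(3118, 45) = 1
Simplified: 3118/45

3118/45


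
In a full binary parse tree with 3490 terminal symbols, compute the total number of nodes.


Leaf nodes (terminals): 3490
Internal nodes = n - 1 = 3490 - 1 = 3489
Total = leaves + internal = 3490 + 3489 = 6979

6979


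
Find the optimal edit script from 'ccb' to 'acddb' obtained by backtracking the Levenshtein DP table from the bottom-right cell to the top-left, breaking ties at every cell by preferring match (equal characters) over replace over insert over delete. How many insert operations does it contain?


Edit distance = 3. Backtracking from cell (3, 5) with preference match > replace > insert > delete,
then listing the resulting alignment 'ccb' -> 'acddb' left to right:
  Step 1: insert 'a' [insertion #1]
  Step 2: keep 'c'
  Step 3: insert 'd' [insertion #2]
  Step 4: replace c->d
  Step 5: keep 'b'
Total insertions: 2

2


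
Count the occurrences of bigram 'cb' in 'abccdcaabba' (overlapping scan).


Scanning 'abccdcaabba' for bigram 'cb':
  Position 0: 'ab' -> no
  Position 1: 'bc' -> no
  Position 2: 'cc' -> no
  Position 3: 'cd' -> no
  Position 4: 'dc' -> no
  Position 5: 'ca' -> no
  Position 6: 'aa' -> no
  Position 7: 'ab' -> no
  Position 8: 'bb' -> no
  Position 9: 'ba' -> no
Total matches: 0

0


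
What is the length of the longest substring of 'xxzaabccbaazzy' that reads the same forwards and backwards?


Scanning 'xxzaabccbaazzy' for palindromic substrings.
Substring at positions 2-11: 'zaabccbaaz'.
Check: reverse('zaabccbaaz') = 'zaabccbaaz' -> palindrome confirmed.
Neighbouring characters ('x' / 'z') break symmetry, so it cannot extend further.
No longer palindromic substring exists; longest length = 10

10


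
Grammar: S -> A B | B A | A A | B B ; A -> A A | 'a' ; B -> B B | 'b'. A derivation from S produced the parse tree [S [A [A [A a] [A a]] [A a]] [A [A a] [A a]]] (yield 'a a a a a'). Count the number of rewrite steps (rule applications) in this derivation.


Every bracketed nonterminal node [X ...] in the tree is produced by exactly one rule application.
Reading the tree off as a leftmost derivation:
  Step 1: S  =>  A A   (applied S -> A A)
  Step 2: A A  =>  A A A   (applied A -> A A)
  Step 3: A A A  =>  A A A A   (applied A -> A A)
  Step 4: A A A A  =>  a A A A   (applied A -> a)
  Step 5: a A A A  =>  a a A A   (applied A -> a)
  Step 6: a a A A  =>  a a a A   (applied A -> a)
  Step 7: a a a A  =>  a a a A A   (applied A -> A A)
  Step 8: a a a A A  =>  a a a a A   (applied A -> a)
  Step 9: a a a a A  =>  a a a a a   (applied A -> a)
Final yield: a a a a a
Total rewrite steps: 9

9


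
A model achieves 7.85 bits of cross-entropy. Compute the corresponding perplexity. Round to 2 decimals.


Perplexity formula: PP = 2^H
H = 7.85
PP = 2^7.85
Decompose: 2^7.85 = 2^7 * 2^0.85
2^7 = 128, 2^0.85 ~ 1.8025009
PP ~ 128 * 1.8025009 = 230.7201152
Rounded to 2 decimals: 230.72

230.72


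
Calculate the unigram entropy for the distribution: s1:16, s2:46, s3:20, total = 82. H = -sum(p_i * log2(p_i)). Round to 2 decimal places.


Computing entropy H = -sum(p_i * log2(p_i)):
  s1: p = 16/82 = 0.1951, -p*log2(p) = 0.4600
  s2: p = 46/82 = 0.5610, -p*log2(p) = 0.4678
  s3: p = 20/82 = 0.2439, -p*log2(p) = 0.4965
H = sum of terms = 1.4243
Rounded to 2 decimals: 1.42

1.42


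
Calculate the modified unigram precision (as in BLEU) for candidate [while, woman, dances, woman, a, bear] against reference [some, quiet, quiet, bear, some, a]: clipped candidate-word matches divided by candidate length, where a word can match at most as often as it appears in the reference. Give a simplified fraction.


Reference word counts: {'a': 1, 'bear': 1, 'quiet': 2, 'some': 2}
Checking each candidate word (with clipping):
  'while' -> not in reference -> no match (matches: 0)
  'woman' -> not in reference -> no match (matches: 0)
  'dances' -> not in reference -> no match (matches: 0)
  'woman' -> not in reference -> no match (matches: 0)
  'a' -> in reference (ref count 1, used 1/1) -> match (matches: 1)
  'bear' -> in reference (ref count 1, used 1/1) -> match (matches: 2)
Clipped matches: 2, Candidate length: 6
Precision = 2/6 = 1/3

1/3


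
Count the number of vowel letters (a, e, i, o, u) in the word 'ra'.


Scanning each character of 'ra':
  Position 1: 'r' -> consonant (running count: 0)
  Position 2: 'a' -> vowel (running count: 1)
Total vowels: 1

1


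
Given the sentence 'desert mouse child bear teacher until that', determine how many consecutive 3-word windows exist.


Word trigrams from [7] words:
  Trigram 1: (desert mouse child)
  Trigram 2: (mouse child bear)
  Trigram 3: (child bear teacher)
  Trigram 4: (bear teacher until)
  Trigram 5: (teacher until that)
Total word trigrams: 7 - 2 = 5

5


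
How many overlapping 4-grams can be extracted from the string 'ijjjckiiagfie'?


String 'ijjjckiiagfie' has length L = 13.
Number of overlapping n-grams = L - n + 1
Substituting: 13 - 4 + 1 = 10

10


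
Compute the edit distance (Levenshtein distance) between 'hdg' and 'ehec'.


Building DP table for s1='hdg' (len 3) and s2='ehec' (len 4):
       e  h  e  c
    0  1  2  3  4
  h 1  1  1  2  3
  d 2  2  2  2  3
  g 3  3  3  3  3
Edit distance = dp[3][4] = 3

3


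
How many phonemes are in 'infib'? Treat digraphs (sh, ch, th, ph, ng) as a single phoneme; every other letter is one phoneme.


Parsing 'infib' greedily, digraphs first:
  'i' -> vowel phoneme (phonemes so far: 1)
  'n' -> consonant phoneme (phonemes so far: 2)
  'f' -> consonant phoneme (phonemes so far: 3)
  'i' -> vowel phoneme (phonemes so far: 4)
  'b' -> consonant phoneme (phonemes so far: 5)
Total phonemes: 5

5


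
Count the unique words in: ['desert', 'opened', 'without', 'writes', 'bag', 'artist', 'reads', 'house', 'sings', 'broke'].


Listing all tokens and tracking unique types:
  Token 1: 'desert' -> NEW (unique so far: 1)
  Token 2: 'opened' -> NEW (unique so far: 2)
  Token 3: 'without' -> NEW (unique so far: 3)
  Token 4: 'writes' -> NEW (unique so far: 4)
  Token 5: 'bag' -> NEW (unique so far: 5)
  Token 6: 'artist' -> NEW (unique so far: 6)
  Token 7: 'reads' -> NEW (unique so far: 7)
  Token 8: 'house' -> NEW (unique so far: 8)
  Token 9: 'sings' -> NEW (unique so far: 9)
  Token 10: 'broke' -> NEW (unique so far: 10)
Unique types: ('artist', 'bag', 'broke', 'desert', 'house', 'opened', 'reads', 'sings', 'without', 'writes')
Vocabulary size: 10

10


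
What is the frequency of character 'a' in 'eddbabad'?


Scanning 'eddbabad' for 'a':
  Position 4: 'a' -> MATCH (count: 1)
  Position 6: 'a' -> MATCH (count: 2)
Total occurrences of 'a': 2

2


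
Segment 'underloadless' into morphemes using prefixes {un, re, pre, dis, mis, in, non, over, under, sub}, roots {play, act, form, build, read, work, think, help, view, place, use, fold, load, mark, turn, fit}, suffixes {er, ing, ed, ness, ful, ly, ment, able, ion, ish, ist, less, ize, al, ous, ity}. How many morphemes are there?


Segmenting 'underloadless' against the inventory:
  'under' -> prefix (morpheme 1)
  'load' -> root (morpheme 2)
  'less' -> suffix (morpheme 3)
Total morphemes: 3

3


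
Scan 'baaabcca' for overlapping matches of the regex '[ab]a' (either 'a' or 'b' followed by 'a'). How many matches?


Pattern: [ab]a means either 'a' or 'b' followed by 'a'.
Scanning 'baaabcca' position-by-position:
  Pos 0: window 'ba' -> MATCH
  Pos 1: window 'aa' -> MATCH
  Pos 2: window 'aa' -> MATCH
  Pos 3: window 'ab' -> no
  Pos 4: window 'bc' -> no
  Pos 5: window 'cc' -> no
  Pos 6: window 'ca' -> no
  Pos 7: window 'a' -> no
Total matches: 3

3


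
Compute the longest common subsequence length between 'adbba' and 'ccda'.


DP table for LCS of 'adbba' and 'ccda':
       c  c  d  a
    0  0  0  0  0
  a 0  0  0  0  1
  d 0  0  0  1  1
  b 0  0  0  1  1
  b 0  0  0  1  1
  a 0  0  0  1  2
LCS: 'da'
LCS length = 2

2


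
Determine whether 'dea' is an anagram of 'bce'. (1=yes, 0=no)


Sort characters of 'dea': 'ade'
Sort characters of 'bce': 'bce'
Sorted forms differ -> they are NOT anagrams
Result: 0

0


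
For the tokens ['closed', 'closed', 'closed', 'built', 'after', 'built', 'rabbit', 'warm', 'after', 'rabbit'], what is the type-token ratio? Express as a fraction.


Tokens: 10
Unique types: ('after', 'built', 'closed', 'rabbit', 'warm') = 5
TTR = 5/10
Simplify: divide both by 5 -> 1/2
TTR = 1/2

1/2


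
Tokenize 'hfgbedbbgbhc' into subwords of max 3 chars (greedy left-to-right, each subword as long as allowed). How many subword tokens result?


'hfgbedbbgbhc' has 12 characters.
Chunking with max size 3:
  Chunk 1: 'hfg' (positions 0-2)
  Chunk 2: 'bed' (positions 3-5)
  Chunk 3: 'bbg' (positions 6-8)
  Chunk 4: 'bhc' (positions 9-11)
Total chunks: ceil(12 / 3) = 4

4


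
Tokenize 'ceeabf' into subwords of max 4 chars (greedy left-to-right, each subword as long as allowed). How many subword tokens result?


'ceeabf' has 6 characters.
Chunking with max size 4:
  Chunk 1: 'ceea' (positions 0-3)
  Chunk 2: 'bf' (positions 4-5)
Total chunks: ceil(6 / 4) = 2

2


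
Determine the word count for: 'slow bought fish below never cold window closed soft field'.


Counting words by splitting on spaces:
  Word 1: 'slow'
  Word 2: 'bought'
  Word 3: 'fish'
  Word 4: 'below'
  Word 5: 'never'
  Word 6: 'cold'
  Word 7: 'window'
  Word 8: 'closed'
  Word 9: 'soft'
  Word 10: 'field'
Total words: 10

10


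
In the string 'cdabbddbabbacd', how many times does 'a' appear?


Scanning 'cdabbddbabbacd' for 'a':
  Position 2: 'a' -> MATCH (count: 1)
  Position 8: 'a' -> MATCH (count: 2)
  Position 11: 'a' -> MATCH (count: 3)
Total occurrences of 'a': 3

3


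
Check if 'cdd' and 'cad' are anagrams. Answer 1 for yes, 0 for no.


Sort characters of 'cdd': 'cdd'
Sort characters of 'cad': 'acd'
Sorted forms differ -> they are NOT anagrams
Result: 0

0


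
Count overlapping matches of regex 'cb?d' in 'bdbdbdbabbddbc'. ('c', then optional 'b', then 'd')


Pattern: cb?d means 'c', then optional 'b', then 'd'.
Scanning 'bdbdbdbabbddbc' position-by-position:
  Pos 0: window 'bdb' -> no
  Pos 1: window 'dbd' -> no
  Pos 2: window 'bdb' -> no
  Pos 3: window 'dbd' -> no
  Pos 4: window 'bdb' -> no
  Pos 5: window 'dba' -> no
  Pos 6: window 'bab' -> no
  Pos 7: window 'abb' -> no
  Pos 8: window 'bbd' -> no
  Pos 9: window 'bdd' -> no
  Pos 10: window 'ddb' -> no
  Pos 11: window 'dbc' -> no
  Pos 12: window 'bc' -> no
  Pos 13: window 'c' -> no
Total matches: 0

0


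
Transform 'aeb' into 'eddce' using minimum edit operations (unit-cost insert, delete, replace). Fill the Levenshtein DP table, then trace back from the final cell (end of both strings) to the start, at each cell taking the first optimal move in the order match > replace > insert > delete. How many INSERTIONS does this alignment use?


Edit distance = 5. Backtracking from cell (3, 5) with preference match > replace > insert > delete,
then listing the resulting alignment 'aeb' -> 'eddce' left to right:
  Step 1: insert 'e' [insertion #1]
  Step 2: insert 'd' [insertion #2]
  Step 3: replace a->d
  Step 4: replace e->c
  Step 5: replace b->e
Total insertions: 2

2


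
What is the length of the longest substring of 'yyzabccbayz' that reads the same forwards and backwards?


Scanning 'yyzabccbayz' for palindromic substrings.
Substring at positions 3-8: 'abccba'.
Check: reverse('abccba') = 'abccba' -> palindrome confirmed.
Neighbouring characters ('z' / 'y') break symmetry, so it cannot extend further.
No longer palindromic substring exists; longest length = 6

6


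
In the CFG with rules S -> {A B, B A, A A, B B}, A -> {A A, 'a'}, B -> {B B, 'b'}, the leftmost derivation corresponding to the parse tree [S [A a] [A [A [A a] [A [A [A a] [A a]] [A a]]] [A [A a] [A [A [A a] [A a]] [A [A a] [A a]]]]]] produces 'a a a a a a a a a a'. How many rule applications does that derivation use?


Every bracketed nonterminal node [X ...] in the tree is produced by exactly one rule application.
Reading the tree off as a leftmost derivation:
  Step 1: S  =>  A A   (applied S -> A A)
  Step 2: A A  =>  a A   (applied A -> a)
  Step 3: a A  =>  a A A   (applied A -> A A)
  Step 4: a A A  =>  a A A A   (applied A -> A A)
  Step 5: a A A A  =>  a a A A   (applied A -> a)
  Step 6: a a A A  =>  a a A A A   (applied A -> A A)
  Step 7: a a A A A  =>  a a A A A A   (applied A -> A A)
  Step 8: a a A A A A  =>  a a a A A A   (applied A -> a)
  Step 9: a a a A A A  =>  a a a a A A   (applied A -> a)
  Step 10: a a a a A A  =>  a a a a a A   (applied A -> a)
  Step 11: a a a a a A  =>  a a a a a A A   (applied A -> A A)
  Step 12: a a a a a A A  =>  a a a a a a A   (applied A -> a)
  Step 13: a a a a a a A  =>  a a a a a a A A   (applied A -> A A)
  Step 14: a a a a a a A A  =>  a a a a a a A A A   (applied A -> A A)
  Step 15: a a a a a a A A A  =>  a a a a a a a A A   (applied A -> a)
  Step 16: a a a a a a a A A  =>  a a a a a a a a A   (applied A -> a)
  Step 17: a a a a a a a a A  =>  a a a a a a a a A A   (applied A -> A A)
  Step 18: a a a a a a a a A A  =>  a a a a a a a a a A   (applied A -> a)
  Step 19: a a a a a a a a a A  =>  a a a a a a a a a a   (applied A -> a)
Final yield: a a a a a a a a a a
Total rewrite steps: 19

19


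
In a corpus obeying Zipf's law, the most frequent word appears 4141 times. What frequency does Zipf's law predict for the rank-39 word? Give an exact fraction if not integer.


Zipf's law: freq(rank) = f1 / rank
f1 = 4141, rank = 39
freq = 4141 / 39
GCD(4141, 39) = 1
Simplified: 4141/39

4141/39


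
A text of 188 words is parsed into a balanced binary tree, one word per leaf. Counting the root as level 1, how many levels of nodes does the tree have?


In a balanced binary tree with n leaves the deepest leaf is ceil(log2(n)) edges below the root,
so counting node levels inclusive of root and leaves gives ceil(log2(n)) + 1 levels.
log2(188) = 7.5546
ceil(7.5546) = 8
levels = 8 + 1 = 9

9


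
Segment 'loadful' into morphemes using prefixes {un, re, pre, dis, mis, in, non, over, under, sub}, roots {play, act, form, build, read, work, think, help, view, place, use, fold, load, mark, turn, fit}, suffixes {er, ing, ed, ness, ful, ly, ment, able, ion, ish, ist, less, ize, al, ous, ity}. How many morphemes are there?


Segmenting 'loadful' against the inventory:
  'load' -> root (morpheme 1)
  'ful' -> suffix (morpheme 2)
Total morphemes: 2

2


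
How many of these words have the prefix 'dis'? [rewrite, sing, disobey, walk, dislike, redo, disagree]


Checking each word for prefix 'dis':
  'rewrite' -> no (count: 0)
  'sing' -> no (count: 0)
  'disobey' -> YES, starts with 'dis' (count: 1)
  'walk' -> no (count: 1)
  'dislike' -> YES, starts with 'dis' (count: 2)
  'redo' -> no (count: 2)
  'disagree' -> YES, starts with 'dis' (count: 3)
Total with prefix 'dis': 3

3


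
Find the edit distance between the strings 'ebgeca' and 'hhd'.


Building DP table for s1='ebgeca' (len 6) and s2='hhd' (len 3):
       h  h  d
    0  1  2  3
  e 1  1  2  3
  b 2  2  2  3
  g 3  3  3  3
  e 4  4  4  4
  c 5  5  5  5
  a 6  6  6  6
Edit distance = dp[6][3] = 6

6


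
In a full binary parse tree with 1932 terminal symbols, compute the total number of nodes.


Leaf nodes (terminals): 1932
Internal nodes = n - 1 = 1932 - 1 = 1931
Total = leaves + internal = 1932 + 1931 = 3863

3863


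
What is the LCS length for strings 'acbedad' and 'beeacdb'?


DP table for LCS of 'acbedad' and 'beeacdb':
       b  e  e  a  c  d  b
    0  0  0  0  0  0  0  0
  a 0  0  0  0  1  1  1  1
  c 0  0  0  0  1  2  2  2
  b 0  1  1  1  1  2  2  3
  e 0  1  2  2  2  2  2  3
  d 0  1  2  2  2  2  3  3
  a 0  1  2  2  3  3  3  3
  d 0  1  2  2  3  3  4  4
LCS: 'bead'
LCS length = 4

4


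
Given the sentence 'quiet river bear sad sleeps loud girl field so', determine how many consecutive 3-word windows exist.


Word trigrams from [9] words:
  Trigram 1: (quiet river bear)
  Trigram 2: (river bear sad)
  Trigram 3: (bear sad sleeps)
  Trigram 4: (sad sleeps loud)
  Trigram 5: (sleeps loud girl)
  Trigram 6: (loud girl field)
  Trigram 7: (girl field so)
Total word trigrams: 9 - 2 = 7

7


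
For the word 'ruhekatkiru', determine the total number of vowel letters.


Scanning each character of 'ruhekatkiru':
  Position 1: 'r' -> consonant (running count: 0)
  Position 2: 'u' -> vowel (running count: 1)
  Position 3: 'h' -> consonant (running count: 1)
  Position 4: 'e' -> vowel (running count: 2)
  Position 5: 'k' -> consonant (running count: 2)
  Position 6: 'a' -> vowel (running count: 3)
  Position 7: 't' -> consonant (running count: 3)
  Position 8: 'k' -> consonant (running count: 3)
  Position 9: 'i' -> vowel (running count: 4)
  Position 10: 'r' -> consonant (running count: 4)
  Position 11: 'u' -> vowel (running count: 5)
Total vowels: 5

5


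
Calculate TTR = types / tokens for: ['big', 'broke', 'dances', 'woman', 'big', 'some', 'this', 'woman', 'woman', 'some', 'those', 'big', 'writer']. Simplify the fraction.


Tokens: 13
Unique types: ('big', 'broke', 'dances', 'some', 'this', 'those', 'woman', 'writer') = 8
TTR = 8/13
Already in lowest terms.

8/13


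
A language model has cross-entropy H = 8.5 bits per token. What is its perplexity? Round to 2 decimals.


Perplexity formula: PP = 2^H
H = 8.5
PP = 2^8.5
Decompose: 2^8.5 = 2^8 * 2^0.5 = 2^8 * sqrt(2)
2^8 = 256, sqrt(2) ~ 1.4142136
PP ~ 256 * 1.4142136 = 362.0386816
Rounded to 2 decimals: 362.04

362.04


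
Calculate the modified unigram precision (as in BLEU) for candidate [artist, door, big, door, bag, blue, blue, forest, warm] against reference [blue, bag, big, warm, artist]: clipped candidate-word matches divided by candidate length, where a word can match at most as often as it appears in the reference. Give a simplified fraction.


Reference word counts: {'artist': 1, 'bag': 1, 'big': 1, 'blue': 1, 'warm': 1}
Checking each candidate word (with clipping):
  'artist' -> in reference (ref count 1, used 1/1) -> match (matches: 1)
  'door' -> not in reference -> no match (matches: 1)
  'big' -> in reference (ref count 1, used 1/1) -> match (matches: 2)
  'door' -> not in reference -> no match (matches: 2)
  'bag' -> in reference (ref count 1, used 1/1) -> match (matches: 3)
  'blue' -> in reference (ref count 1, used 1/1) -> match (matches: 4)
  'blue' -> ref count 1 already used up (1/1) -> clipped, no match (matches: 4)
  'forest' -> not in reference -> no match (matches: 4)
  'warm' -> in reference (ref count 1, used 1/1) -> match (matches: 5)
Clipped matches: 5, Candidate length: 9
Precision = 5/9

5/9


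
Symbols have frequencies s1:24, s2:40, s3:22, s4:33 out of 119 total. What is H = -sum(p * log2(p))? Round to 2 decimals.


Computing entropy H = -sum(p_i * log2(p_i)):
  s1: p = 24/119 = 0.2017, -p*log2(p) = 0.4659
  s2: p = 40/119 = 0.3361, -p*log2(p) = 0.5287
  s3: p = 22/119 = 0.1849, -p*log2(p) = 0.4502
  s4: p = 33/119 = 0.2773, -p*log2(p) = 0.5131
H = sum of terms = 1.9579
Rounded to 2 decimals: 1.96

1.96


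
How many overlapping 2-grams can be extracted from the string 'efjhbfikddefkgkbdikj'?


String 'efjhbfikddefkgkbdikj' has length L = 20.
Number of overlapping n-grams = L - n + 1
Substituting: 20 - 2 + 1 = 19

19


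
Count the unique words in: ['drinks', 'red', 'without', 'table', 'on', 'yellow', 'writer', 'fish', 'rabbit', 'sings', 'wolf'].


Listing all tokens and tracking unique types:
  Token 1: 'drinks' -> NEW (unique so far: 1)
  Token 2: 'red' -> NEW (unique so far: 2)
  Token 3: 'without' -> NEW (unique so far: 3)
  Token 4: 'table' -> NEW (unique so far: 4)
  Token 5: 'on' -> NEW (unique so far: 5)
  Token 6: 'yellow' -> NEW (unique so far: 6)
  Token 7: 'writer' -> NEW (unique so far: 7)
  Token 8: 'fish' -> NEW (unique so far: 8)
  Token 9: 'rabbit' -> NEW (unique so far: 9)
  Token 10: 'sings' -> NEW (unique so far: 10)
  Token 11: 'wolf' -> NEW (unique so far: 11)
Unique types: ('drinks', 'fish', 'on', 'rabbit', 'red', 'sings', 'table', 'without', 'wolf', 'writer', 'yellow')
Vocabulary size: 11

11


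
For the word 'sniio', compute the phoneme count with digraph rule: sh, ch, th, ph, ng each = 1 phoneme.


Parsing 'sniio' greedily, digraphs first:
  's' -> consonant phoneme (phonemes so far: 1)
  'n' -> consonant phoneme (phonemes so far: 2)
  'i' -> vowel phoneme (phonemes so far: 3)
  'i' -> vowel phoneme (phonemes so far: 4)
  'o' -> vowel phoneme (phonemes so far: 5)
Total phonemes: 5

5


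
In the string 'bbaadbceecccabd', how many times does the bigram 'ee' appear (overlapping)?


Scanning 'bbaadbceecccabd' for bigram 'ee':
  Position 0: 'bb' -> no
  Position 1: 'ba' -> no
  Position 2: 'aa' -> no
  Position 3: 'ad' -> no
  Position 4: 'db' -> no
  Position 5: 'bc' -> no
  Position 6: 'ce' -> no
  Position 7: 'ee' -> MATCH
  Position 8: 'ec' -> no
  Position 9: 'cc' -> no
  Position 10: 'cc' -> no
  Position 11: 'ca' -> no
  Position 12: 'ab' -> no
  Position 13: 'bd' -> no
Total matches: 1

1


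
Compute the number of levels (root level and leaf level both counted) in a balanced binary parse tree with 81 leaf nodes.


In a balanced binary tree with n leaves the deepest leaf is ceil(log2(n)) edges below the root,
so counting node levels inclusive of root and leaves gives ceil(log2(n)) + 1 levels.
log2(81) = 6.3399
ceil(6.3399) = 7
levels = 7 + 1 = 8

8


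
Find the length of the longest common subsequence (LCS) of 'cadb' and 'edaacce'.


DP table for LCS of 'cadb' and 'edaacce':
       e  d  a  a  c  c  e
    0  0  0  0  0  0  0  0
  c 0  0  0  0  0  1  1  1
  a 0  0  0  1  1  1  1  1
  d 0  0  1  1  1  1  1  1
  b 0  0  1  1  1  1  1  1
LCS: 'c'
LCS length = 1

1


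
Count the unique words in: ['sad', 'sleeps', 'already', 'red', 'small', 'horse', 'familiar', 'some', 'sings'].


Listing all tokens and tracking unique types:
  Token 1: 'sad' -> NEW (unique so far: 1)
  Token 2: 'sleeps' -> NEW (unique so far: 2)
  Token 3: 'already' -> NEW (unique so far: 3)
  Token 4: 'red' -> NEW (unique so far: 4)
  Token 5: 'small' -> NEW (unique so far: 5)
  Token 6: 'horse' -> NEW (unique so far: 6)
  Token 7: 'familiar' -> NEW (unique so far: 7)
  Token 8: 'some' -> NEW (unique so far: 8)
  Token 9: 'sings' -> NEW (unique so far: 9)
Unique types: ('already', 'familiar', 'horse', 'red', 'sad', 'sings', 'sleeps', 'small', 'some')
Vocabulary size: 9

9


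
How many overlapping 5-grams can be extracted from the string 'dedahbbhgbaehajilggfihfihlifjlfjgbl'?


String 'dedahbbhgbaehajilggfihfihlifjlfjgbl' has length L = 35.
Number of overlapping n-grams = L - n + 1
Substituting: 35 - 5 + 1 = 31

31


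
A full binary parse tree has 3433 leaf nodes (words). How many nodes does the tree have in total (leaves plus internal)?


Leaf nodes (terminals): 3433
Internal nodes = n - 1 = 3433 - 1 = 3432
Total = leaves + internal = 3433 + 3432 = 6865

6865


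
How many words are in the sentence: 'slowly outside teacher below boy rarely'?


Counting words by splitting on spaces:
  Word 1: 'slowly'
  Word 2: 'outside'
  Word 3: 'teacher'
  Word 4: 'below'
  Word 5: 'boy'
  Word 6: 'rarely'
Total words: 6

6


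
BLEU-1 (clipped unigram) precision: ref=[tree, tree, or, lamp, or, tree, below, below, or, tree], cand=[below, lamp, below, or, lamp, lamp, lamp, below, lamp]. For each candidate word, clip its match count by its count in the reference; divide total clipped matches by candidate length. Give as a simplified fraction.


Reference word counts: {'below': 2, 'lamp': 1, 'or': 3, 'tree': 4}
Checking each candidate word (with clipping):
  'below' -> in reference (ref count 2, used 1/2) -> match (matches: 1)
  'lamp' -> in reference (ref count 1, used 1/1) -> match (matches: 2)
  'below' -> in reference (ref count 2, used 2/2) -> match (matches: 3)
  'or' -> in reference (ref count 3, used 1/3) -> match (matches: 4)
  'lamp' -> ref count 1 already used up (1/1) -> clipped, no match (matches: 4)
  'lamp' -> ref count 1 already used up (1/1) -> clipped, no match (matches: 4)
  'lamp' -> ref count 1 already used up (1/1) -> clipped, no match (matches: 4)
  'below' -> ref count 2 already used up (2/2) -> clipped, no match (matches: 4)
  'lamp' -> ref count 1 already used up (1/1) -> clipped, no match (matches: 4)
Clipped matches: 4, Candidate length: 9
Precision = 4/9

4/9


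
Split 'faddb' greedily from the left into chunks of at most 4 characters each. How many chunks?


'faddb' has 5 characters.
Chunking with max size 4:
  Chunk 1: 'fadd' (positions 0-3)
  Chunk 2: 'b' (positions 4-4)
Total chunks: ceil(5 / 4) = 2

2


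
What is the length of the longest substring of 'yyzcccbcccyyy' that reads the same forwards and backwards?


Scanning 'yyzcccbcccyyy' for palindromic substrings.
Substring at positions 3-9: 'cccbccc'.
Check: reverse('cccbccc') = 'cccbccc' -> palindrome confirmed.
Neighbouring characters ('z' / 'y') break symmetry, so it cannot extend further.
No longer palindromic substring exists; longest length = 7

7


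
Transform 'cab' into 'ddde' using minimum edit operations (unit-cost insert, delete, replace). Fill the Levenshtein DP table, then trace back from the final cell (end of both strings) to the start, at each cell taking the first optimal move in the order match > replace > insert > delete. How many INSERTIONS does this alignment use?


Edit distance = 4. Backtracking from cell (3, 4) with preference match > replace > insert > delete,
then listing the resulting alignment 'cab' -> 'ddde' left to right:
  Step 1: insert 'd' [insertion #1]
  Step 2: replace c->d
  Step 3: replace a->d
  Step 4: replace b->e
Total insertions: 1

1


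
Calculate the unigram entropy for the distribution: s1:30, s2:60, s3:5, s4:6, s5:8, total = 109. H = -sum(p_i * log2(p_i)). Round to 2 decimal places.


Computing entropy H = -sum(p_i * log2(p_i)):
  s1: p = 30/109 = 0.2752, -p*log2(p) = 0.5123
  s2: p = 60/109 = 0.5505, -p*log2(p) = 0.4741
  s3: p = 5/109 = 0.0459, -p*log2(p) = 0.2040
  s4: p = 6/109 = 0.0550, -p*log2(p) = 0.2303
  s5: p = 8/109 = 0.0734, -p*log2(p) = 0.2766
H = sum of terms = 1.6973
Rounded to 2 decimals: 1.70

1.70


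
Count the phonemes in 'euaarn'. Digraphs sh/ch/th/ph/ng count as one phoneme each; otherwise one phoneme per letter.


Parsing 'euaarn' greedily, digraphs first:
  'e' -> vowel phoneme (phonemes so far: 1)
  'u' -> vowel phoneme (phonemes so far: 2)
  'a' -> vowel phoneme (phonemes so far: 3)
  'a' -> vowel phoneme (phonemes so far: 4)
  'r' -> consonant phoneme (phonemes so far: 5)
  'n' -> consonant phoneme (phonemes so far: 6)
Total phonemes: 6

6


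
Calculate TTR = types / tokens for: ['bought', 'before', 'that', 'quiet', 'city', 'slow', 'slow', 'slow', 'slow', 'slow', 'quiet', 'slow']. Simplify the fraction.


Tokens: 12
Unique types: ('before', 'bought', 'city', 'quiet', 'slow', 'that') = 6
TTR = 6/12
Simplify: divide both by 6 -> 1/2
TTR = 1/2

1/2


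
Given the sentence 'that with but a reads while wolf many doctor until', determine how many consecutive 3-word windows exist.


Word trigrams from [10] words:
  Trigram 1: (that with but)
  Trigram 2: (with but a)
  Trigram 3: (but a reads)
  Trigram 4: (a reads while)
  Trigram 5: (reads while wolf)
  Trigram 6: (while wolf many)
  Trigram 7: (wolf many doctor)
  Trigram 8: (many doctor until)
Total word trigrams: 10 - 2 = 8

8


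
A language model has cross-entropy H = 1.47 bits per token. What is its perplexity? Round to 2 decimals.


Perplexity formula: PP = 2^H
H = 1.47
PP = 2^1.47
Decompose: 2^1.47 = 2^1 * 2^0.47
2^1 = 2, 2^0.47 ~ 1.3851095
PP ~ 2 * 1.3851095 = 2.7702190
Rounded to 2 decimals: 2.77

2.77


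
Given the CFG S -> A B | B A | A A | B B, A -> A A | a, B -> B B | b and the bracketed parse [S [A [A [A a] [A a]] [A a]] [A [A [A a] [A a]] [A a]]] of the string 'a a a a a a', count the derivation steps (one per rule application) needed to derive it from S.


Every bracketed nonterminal node [X ...] in the tree is produced by exactly one rule application.
Reading the tree off as a leftmost derivation:
  Step 1: S  =>  A A   (applied S -> A A)
  Step 2: A A  =>  A A A   (applied A -> A A)
  Step 3: A A A  =>  A A A A   (applied A -> A A)
  Step 4: A A A A  =>  a A A A   (applied A -> a)
  Step 5: a A A A  =>  a a A A   (applied A -> a)
  Step 6: a a A A  =>  a a a A   (applied A -> a)
  Step 7: a a a A  =>  a a a A A   (applied A -> A A)
  Step 8: a a a A A  =>  a a a A A A   (applied A -> A A)
  Step 9: a a a A A A  =>  a a a a A A   (applied A -> a)
  Step 10: a a a a A A  =>  a a a a a A   (applied A -> a)
  Step 11: a a a a a A  =>  a a a a a a   (applied A -> a)
Final yield: a a a a a a
Total rewrite steps: 11

11
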